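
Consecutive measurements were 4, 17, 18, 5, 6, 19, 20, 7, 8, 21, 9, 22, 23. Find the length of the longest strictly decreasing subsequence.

2

Let dp[i] be the longest strictly decreasing subsequence ending at i:
i:      1  2  3  4  5  6  7  8  9 10 11 12 13
a[i]:   4 17 18  5  6 19 20  7  8 21  9 22 23
dp:     1  1  1  2  2  1  1  2  2  1  2  1  1
Maximum is 2.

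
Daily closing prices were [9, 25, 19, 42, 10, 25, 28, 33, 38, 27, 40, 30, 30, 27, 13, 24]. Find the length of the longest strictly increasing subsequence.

7

Track the smallest tail for each achievable length (strict):
9 → extends → [9]
25 → extends → [9, 25]
19 → replaces 25 → [9, 19]
42 → extends → [9, 19, 42]
10 → replaces 19 → [9, 10, 42]
25 → replaces 42 → [9, 10, 25]
28 → extends → [9, 10, 25, 28]
33 → extends → [9, 10, 25, 28, 33]
38 → extends → [9, 10, 25, 28, 33, 38]
27 → replaces 28 → [9, 10, 25, 27, 33, 38]
40 → extends → [9, 10, 25, 27, 33, 38, 40]
30 → replaces 33 → [9, 10, 25, 27, 30, 38, 40]
30 → already a tail → [9, 10, 25, 27, 30, 38, 40]
27 → already a tail → [9, 10, 25, 27, 30, 38, 40]
13 → replaces 25 → [9, 10, 13, 27, 30, 38, 40]
24 → replaces 27 → [9, 10, 13, 24, 30, 38, 40]
Seven tails, so the longest strictly increasing subsequence has length 7 (e.g. 9, 19, 25, 28, 33, 38, 40).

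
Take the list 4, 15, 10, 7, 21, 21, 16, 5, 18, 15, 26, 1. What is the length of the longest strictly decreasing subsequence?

Let dp[i] be the longest strictly decreasing subsequence ending at i:
i:      1  2  3  4  5  6  7  8  9 10 11 12
a[i]:   4 15 10  7 21 21 16  5 18 15 26  1
dp:     1  1  2  3  1  1  2  4  2  3  1  5
Maximum is 5.

5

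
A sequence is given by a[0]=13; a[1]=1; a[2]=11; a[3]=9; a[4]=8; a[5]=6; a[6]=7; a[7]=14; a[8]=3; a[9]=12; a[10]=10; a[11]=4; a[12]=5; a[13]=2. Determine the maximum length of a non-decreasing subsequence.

4

Let dp[i] be the length of the longest such subsequence ending at index i:
i:      0  1  2  3  4  5  6  7  8  9 10 11 12 13
a[i]:  13  1 11  9  8  6  7 14  3 12 10  4  5  2
dp:     1  1  2  2  2  2  3  4  2  4  4  3  4  2
Maximum dp value is 4.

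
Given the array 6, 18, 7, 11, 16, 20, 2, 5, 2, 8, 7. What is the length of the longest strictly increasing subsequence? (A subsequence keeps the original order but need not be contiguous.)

5

Let dp[i] be the length of the longest such subsequence ending at index i:
i:      1  2  3  4  5  6  7  8  9 10 11
a[i]:   6 18  7 11 16 20  2  5  2  8  7
dp:     1  2  2  3  4  5  1  2  1  3  3
Maximum dp value is 5.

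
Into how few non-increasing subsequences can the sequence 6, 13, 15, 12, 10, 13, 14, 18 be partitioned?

Place each on the leftmost legal pile:
6 → new pile 1 (tops now [6])
13 → new pile 2 (tops now [6, 13])
15 → new pile 3 (tops now [6, 13, 15])
12 → pile 2 (tops now [6, 12, 15])
10 → pile 2 (tops now [6, 10, 15])
13 → pile 3 (tops now [6, 10, 13])
14 → new pile 4 (tops now [6, 10, 13, 14])
18 → new pile 5 (tops now [6, 10, 13, 14, 18])
Five piles.

5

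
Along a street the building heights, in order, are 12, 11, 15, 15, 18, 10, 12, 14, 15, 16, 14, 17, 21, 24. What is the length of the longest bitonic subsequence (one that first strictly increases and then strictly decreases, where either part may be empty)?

inc[i] = longest strictly increasing subsequence ending at i; dec[i] = longest strictly decreasing subsequence starting at i:
i:      1  2  3  4  5  6  7  8  9 10 11 12 13 14
a[i]:  12 11 15 15 18 10 12 14 15 16 14 17 21 24
inc:    1  1  2  2  3  1  2  3  4  5  3  6  7  8
dec:    3  2  2  2  3  1  1  1  2  2  1  1  1  1
Best peak at i=14 (value 24): inc=8, dec=1, length 8+1−1 = 8.

8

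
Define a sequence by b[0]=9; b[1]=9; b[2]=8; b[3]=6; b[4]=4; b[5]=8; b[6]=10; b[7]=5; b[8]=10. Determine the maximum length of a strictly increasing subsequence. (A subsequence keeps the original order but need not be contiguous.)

Track the smallest tail for each achievable length (strict):
9 → extends → [9]
9 → already a tail → [9]
8 → replaces 9 → [8]
6 → replaces 8 → [6]
4 → replaces 6 → [4]
8 → extends → [4, 8]
10 → extends → [4, 8, 10]
5 → replaces 8 → [4, 5, 10]
10 → already a tail → [4, 5, 10]
Three tails, so the longest strictly increasing subsequence has length 3 (e.g. 6, 8, 10).

3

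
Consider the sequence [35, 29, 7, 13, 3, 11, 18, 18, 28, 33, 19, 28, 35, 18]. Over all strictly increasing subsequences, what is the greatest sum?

134

Let S[i] be the best sum of a strictly increasing subsequence ending at i:
i:       1   2   3   4   5   6   7   8   9  10  11  12  13  14
a[i]:   35  29   7  13   3  11  18  18  28  33  19  28  35  18
S:      35  29   7  20   3  18  38  38  66  99  57  85 134  38
Maximum is 134 (e.g. 7 + 13 + 18 + 28 + 33 + 35).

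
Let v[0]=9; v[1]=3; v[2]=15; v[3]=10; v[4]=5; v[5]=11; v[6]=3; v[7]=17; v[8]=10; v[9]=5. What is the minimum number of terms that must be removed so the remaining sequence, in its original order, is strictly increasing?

Fewest deletions = n − (longest strictly increasing subsequence).
i:      0  1  2  3  4  5  6  7  8  9
v[i]:   9  3 15 10  5 11  3 17 10  5
dp:     1  1  2  2  2  3  1  4  3  2
max dp = 4, so deletions = 10 − 4 = 6.

6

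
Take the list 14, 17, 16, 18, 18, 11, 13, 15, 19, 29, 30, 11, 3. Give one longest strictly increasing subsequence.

14, 17, 18, 19, 29, 30

Patience tails give the LIS length; then backtrack through the dp parents:
14 → extends → [14]
17 → extends → [14, 17]
16 → replaces 17 → [14, 16]
18 → extends → [14, 16, 18]
18 → already a tail → [14, 16, 18]
11 → replaces 14 → [11, 16, 18]
13 → replaces 16 → [11, 13, 18]
15 → replaces 18 → [11, 13, 15]
19 → extends → [11, 13, 15, 19]
29 → extends → [11, 13, 15, 19, 29]
30 → extends → [11, 13, 15, 19, 29, 30]
11 → already a tail → [11, 13, 15, 19, 29, 30]
3 → replaces 11 → [3, 13, 15, 19, 29, 30]
Length 6; one witness is 14, 17, 18, 19, 29, 30.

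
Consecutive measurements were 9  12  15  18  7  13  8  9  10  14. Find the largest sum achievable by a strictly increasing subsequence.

Let S[i] be the best sum of a strictly increasing subsequence ending at i:
i:      1  2  3  4  5  6  7  8  9 10
a[i]:   9 12 15 18  7 13  8  9 10 14
S:      9 21 36 54  7 34 15 24 34 48
Maximum is 54 (e.g. 9 + 12 + 15 + 18).

54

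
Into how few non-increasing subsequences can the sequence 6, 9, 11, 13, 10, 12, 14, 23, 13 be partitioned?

Place each on the leftmost legal pile:
6 → new pile 1 (tops now [6])
9 → new pile 2 (tops now [6, 9])
11 → new pile 3 (tops now [6, 9, 11])
13 → new pile 4 (tops now [6, 9, 11, 13])
10 → pile 3 (tops now [6, 9, 10, 13])
12 → pile 4 (tops now [6, 9, 10, 12])
14 → new pile 5 (tops now [6, 9, 10, 12, 14])
23 → new pile 6 (tops now [6, 9, 10, 12, 14, 23])
13 → pile 5 (tops now [6, 9, 10, 12, 13, 23])
Six piles.

6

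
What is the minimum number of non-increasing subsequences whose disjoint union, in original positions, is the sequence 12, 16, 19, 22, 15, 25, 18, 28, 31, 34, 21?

8

The minimum number of non-increasing subsequences covering a sequence equals the length of its longest strictly increasing subsequence.
LIS length is 8 (e.g. 12, 16, 19, 22, 25, 28, 31, 34), so 8 piles are needed.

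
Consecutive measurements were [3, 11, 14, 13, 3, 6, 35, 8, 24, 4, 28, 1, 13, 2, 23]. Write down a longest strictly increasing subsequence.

Patience tails give the LIS length; then backtrack through the dp parents:
3 → extends → [3]
11 → extends → [3, 11]
14 → extends → [3, 11, 14]
13 → replaces 14 → [3, 11, 13]
3 → already a tail → [3, 11, 13]
6 → replaces 11 → [3, 6, 13]
35 → extends → [3, 6, 13, 35]
8 → replaces 13 → [3, 6, 8, 35]
24 → replaces 35 → [3, 6, 8, 24]
4 → replaces 6 → [3, 4, 8, 24]
28 → extends → [3, 4, 8, 24, 28]
1 → replaces 3 → [1, 4, 8, 24, 28]
13 → replaces 24 → [1, 4, 8, 13, 28]
2 → replaces 4 → [1, 2, 8, 13, 28]
23 → replaces 28 → [1, 2, 8, 13, 23]
Length 5; one witness is 3, 11, 14, 24, 28.

3, 11, 14, 24, 28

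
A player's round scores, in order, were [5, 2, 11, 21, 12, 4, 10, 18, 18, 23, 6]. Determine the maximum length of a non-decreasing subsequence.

6

Track the smallest tail for each achievable length (allowing ties):
5 → extends → [5]
2 → replaces 5 → [2]
11 → extends → [2, 11]
21 → extends → [2, 11, 21]
12 → replaces 21 → [2, 11, 12]
4 → replaces 11 → [2, 4, 12]
10 → replaces 12 → [2, 4, 10]
18 → extends → [2, 4, 10, 18]
18 → extends → [2, 4, 10, 18, 18]
23 → extends → [2, 4, 10, 18, 18, 23]
6 → replaces 10 → [2, 4, 6, 18, 18, 23]
Six tails, so the longest non-decreasing subsequence has length 6 (e.g. 5, 11, 12, 18, 18, 23).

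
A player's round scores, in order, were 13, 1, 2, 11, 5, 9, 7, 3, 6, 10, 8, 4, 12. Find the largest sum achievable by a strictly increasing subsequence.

39

Let S[i] be the best sum of a strictly increasing subsequence ending at i:
i:      1  2  3  4  5  6  7  8  9 10 11 12 13
a[i]:  13  1  2 11  5  9  7  3  6 10  8  4 12
S:     13  1  3 14  8 17 15  6 14 27 23 10 39
Maximum is 39 (e.g. 1 + 2 + 5 + 9 + 10 + 12).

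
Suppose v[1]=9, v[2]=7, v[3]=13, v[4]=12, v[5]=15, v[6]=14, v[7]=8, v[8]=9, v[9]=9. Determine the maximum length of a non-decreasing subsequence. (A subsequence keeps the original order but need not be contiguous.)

4

Track the smallest tail for each achievable length (allowing ties):
9 → extends → [9]
7 → replaces 9 → [7]
13 → extends → [7, 13]
12 → replaces 13 → [7, 12]
15 → extends → [7, 12, 15]
14 → replaces 15 → [7, 12, 14]
8 → replaces 12 → [7, 8, 14]
9 → replaces 14 → [7, 8, 9]
9 → extends → [7, 8, 9, 9]
Four tails, so the longest non-decreasing subsequence has length 4 (e.g. 7, 8, 9, 9).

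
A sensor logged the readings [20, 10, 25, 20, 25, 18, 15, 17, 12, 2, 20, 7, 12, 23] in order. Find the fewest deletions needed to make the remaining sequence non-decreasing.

9

Fewest deletions = n − (longest non-decreasing subsequence).
i:      1  2  3  4  5  6  7  8  9 10 11 12 13 14
a[i]:  20 10 25 20 25 18 15 17 12  2 20  7 12 23
dp:     1  1  2  2  3  2  2  3  2  1  4  2  3  5
max dp = 5, so deletions = 14 − 5 = 9.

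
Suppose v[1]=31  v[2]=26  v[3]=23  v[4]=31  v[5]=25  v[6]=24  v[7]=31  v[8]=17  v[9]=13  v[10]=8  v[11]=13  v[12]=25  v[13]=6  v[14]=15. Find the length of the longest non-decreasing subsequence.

3

Track the smallest tail for each achievable length (allowing ties):
31 → extends → [31]
26 → replaces 31 → [26]
23 → replaces 26 → [23]
31 → extends → [23, 31]
25 → replaces 31 → [23, 25]
24 → replaces 25 → [23, 24]
31 → extends → [23, 24, 31]
17 → replaces 23 → [17, 24, 31]
13 → replaces 17 → [13, 24, 31]
8 → replaces 13 → [8, 24, 31]
13 → replaces 24 → [8, 13, 31]
25 → replaces 31 → [8, 13, 25]
6 → replaces 8 → [6, 13, 25]
15 → replaces 25 → [6, 13, 15]
Three tails, so the longest non-decreasing subsequence has length 3 (e.g. 31, 31, 31).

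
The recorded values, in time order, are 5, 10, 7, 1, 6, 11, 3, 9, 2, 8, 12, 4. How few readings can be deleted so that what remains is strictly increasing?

8

Fewest deletions = n − (longest strictly increasing subsequence).
i:      1  2  3  4  5  6  7  8  9 10 11 12
a[i]:   5 10  7  1  6 11  3  9  2  8 12  4
dp:     1  2  2  1  2  3  2  3  2  3  4  3
max dp = 4, so deletions = 12 − 4 = 8.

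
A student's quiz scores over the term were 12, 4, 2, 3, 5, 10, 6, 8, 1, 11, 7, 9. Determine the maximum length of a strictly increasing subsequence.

6

Track the smallest tail for each achievable length (strict):
12 → extends → [12]
4 → replaces 12 → [4]
2 → replaces 4 → [2]
3 → extends → [2, 3]
5 → extends → [2, 3, 5]
10 → extends → [2, 3, 5, 10]
6 → replaces 10 → [2, 3, 5, 6]
8 → extends → [2, 3, 5, 6, 8]
1 → replaces 2 → [1, 3, 5, 6, 8]
11 → extends → [1, 3, 5, 6, 8, 11]
7 → replaces 8 → [1, 3, 5, 6, 7, 11]
9 → replaces 11 → [1, 3, 5, 6, 7, 9]
Six tails, so the longest strictly increasing subsequence has length 6 (e.g. 2, 3, 5, 6, 8, 11).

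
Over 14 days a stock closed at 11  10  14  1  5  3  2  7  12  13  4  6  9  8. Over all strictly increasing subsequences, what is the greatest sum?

38

Let S[i] be the best sum of a strictly increasing subsequence ending at i:
i:      1  2  3  4  5  6  7  8  9 10 11 12 13 14
a[i]:  11 10 14  1  5  3  2  7 12 13  4  6  9  8
S:     11 10 25  1  6  4  3 13 25 38  8 14 23 22
Maximum is 38 (e.g. 1 + 5 + 7 + 12 + 13).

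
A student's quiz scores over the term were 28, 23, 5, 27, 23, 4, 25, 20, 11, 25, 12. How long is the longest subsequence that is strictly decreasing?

5

Let dp[i] be the longest strictly decreasing subsequence ending at i:
i:      1  2  3  4  5  6  7  8  9 10 11
a[i]:  28 23  5 27 23  4 25 20 11 25 12
dp:     1  2  3  2  3  4  3  4  5  3  5
Maximum is 5.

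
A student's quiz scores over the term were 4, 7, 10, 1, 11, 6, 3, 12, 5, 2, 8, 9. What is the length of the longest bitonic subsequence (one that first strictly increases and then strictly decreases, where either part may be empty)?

inc[i] = longest strictly increasing subsequence ending at i; dec[i] = longest strictly decreasing subsequence starting at i:
i:      1  2  3  4  5  6  7  8  9 10 11 12
a[i]:   4  7 10  1 11  6  3 12  5  2  8  9
inc:    1  2  3  1  4  2  2  5  3  2  4  5
dec:    3  4  4  1  4  3  2  3  2  1  1  1
Best peak at i=5 (value 11): inc=4, dec=4, length 4+4−1 = 7.

7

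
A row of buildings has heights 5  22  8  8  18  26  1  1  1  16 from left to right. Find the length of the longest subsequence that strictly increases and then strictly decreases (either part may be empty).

inc[i] = longest strictly increasing subsequence ending at i; dec[i] = longest strictly decreasing subsequence starting at i:
i:      1  2  3  4  5  6  7  8  9 10
a[i]:   5 22  8  8 18 26  1  1  1 16
inc:    1  2  2  2  3  4  1  1  1  3
dec:    2  3  2  2  2  2  1  1  1  1
Best peak at i=6 (value 26): inc=4, dec=2, length 4+2−1 = 5.

5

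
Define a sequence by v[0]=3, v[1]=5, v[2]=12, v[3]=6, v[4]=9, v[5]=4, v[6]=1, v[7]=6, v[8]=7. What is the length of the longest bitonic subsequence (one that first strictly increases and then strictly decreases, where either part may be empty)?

6

inc[i] = longest strictly increasing subsequence ending at i; dec[i] = longest strictly decreasing subsequence starting at i:
i:      0  1  2  3  4  5  6  7  8
v[i]:   3  5 12  6  9  4  1  6  7
inc:    1  2  3  3  4  2  1  3  4
dec:    2  3  4  3  3  2  1  1  1
Best peak at i=2 (value 12): inc=3, dec=4, length 3+4−1 = 6.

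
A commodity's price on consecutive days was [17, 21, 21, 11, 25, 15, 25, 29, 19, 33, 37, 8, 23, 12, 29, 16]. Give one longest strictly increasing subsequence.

Patience tails give the LIS length; then backtrack through the dp parents:
17 → extends → [17]
21 → extends → [17, 21]
21 → already a tail → [17, 21]
11 → replaces 17 → [11, 21]
25 → extends → [11, 21, 25]
15 → replaces 21 → [11, 15, 25]
25 → already a tail → [11, 15, 25]
29 → extends → [11, 15, 25, 29]
19 → replaces 25 → [11, 15, 19, 29]
33 → extends → [11, 15, 19, 29, 33]
37 → extends → [11, 15, 19, 29, 33, 37]
8 → replaces 11 → [8, 15, 19, 29, 33, 37]
23 → replaces 29 → [8, 15, 19, 23, 33, 37]
12 → replaces 15 → [8, 12, 19, 23, 33, 37]
29 → replaces 33 → [8, 12, 19, 23, 29, 37]
16 → replaces 19 → [8, 12, 16, 23, 29, 37]
Length 6; one witness is 17, 21, 25, 29, 33, 37.

17, 21, 25, 29, 33, 37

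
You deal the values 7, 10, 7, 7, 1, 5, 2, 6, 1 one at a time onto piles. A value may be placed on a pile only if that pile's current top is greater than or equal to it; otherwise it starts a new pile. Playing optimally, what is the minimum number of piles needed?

3

Place each on the leftmost legal pile:
7 → new pile 1 (tops now [7])
10 → new pile 2 (tops now [7, 10])
7 → pile 1 (tops now [7, 10])
7 → pile 1 (tops now [7, 10])
1 → pile 1 (tops now [1, 10])
5 → pile 2 (tops now [1, 5])
2 → pile 2 (tops now [1, 2])
6 → new pile 3 (tops now [1, 2, 6])
1 → pile 1 (tops now [1, 2, 6])
Three piles.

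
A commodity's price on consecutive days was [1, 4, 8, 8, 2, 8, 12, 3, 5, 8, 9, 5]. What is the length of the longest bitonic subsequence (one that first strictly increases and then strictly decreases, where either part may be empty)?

inc[i] = longest strictly increasing subsequence ending at i; dec[i] = longest strictly decreasing subsequence starting at i:
i:      1  2  3  4  5  6  7  8  9 10 11 12
a[i]:   1  4  8  8  2  8 12  3  5  8  9  5
inc:    1  2  3  3  2  3  4  3  4  5  6  4
dec:    1  2  2  2  1  2  3  1  1  2  2  1
Best peak at i=11 (value 9): inc=6, dec=2, length 6+2−1 = 7.

7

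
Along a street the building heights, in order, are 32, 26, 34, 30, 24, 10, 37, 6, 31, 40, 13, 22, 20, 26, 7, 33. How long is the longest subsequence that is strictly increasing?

5

Track the smallest tail for each achievable length (strict):
32 → extends → [32]
26 → replaces 32 → [26]
34 → extends → [26, 34]
30 → replaces 34 → [26, 30]
24 → replaces 26 → [24, 30]
10 → replaces 24 → [10, 30]
37 → extends → [10, 30, 37]
6 → replaces 10 → [6, 30, 37]
31 → replaces 37 → [6, 30, 31]
40 → extends → [6, 30, 31, 40]
13 → replaces 30 → [6, 13, 31, 40]
22 → replaces 31 → [6, 13, 22, 40]
20 → replaces 22 → [6, 13, 20, 40]
26 → replaces 40 → [6, 13, 20, 26]
7 → replaces 13 → [6, 7, 20, 26]
33 → extends → [6, 7, 20, 26, 33]
Five tails, so the longest strictly increasing subsequence has length 5 (e.g. 10, 13, 22, 26, 33).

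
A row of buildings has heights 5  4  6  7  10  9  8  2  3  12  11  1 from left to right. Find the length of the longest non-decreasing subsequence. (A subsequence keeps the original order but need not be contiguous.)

5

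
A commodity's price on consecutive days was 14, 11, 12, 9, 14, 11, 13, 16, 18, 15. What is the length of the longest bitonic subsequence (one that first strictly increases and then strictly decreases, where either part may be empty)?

inc[i] = longest strictly increasing subsequence ending at i; dec[i] = longest strictly decreasing subsequence starting at i:
i:      1  2  3  4  5  6  7  8  9 10
a[i]:  14 11 12  9 14 11 13 16 18 15
inc:    1  1  2  1  3  2  3  4  5  4
dec:    3  2  2  1  2  1  1  2  2  1
Best peak at i=9 (value 18): inc=5, dec=2, length 5+2−1 = 6.

6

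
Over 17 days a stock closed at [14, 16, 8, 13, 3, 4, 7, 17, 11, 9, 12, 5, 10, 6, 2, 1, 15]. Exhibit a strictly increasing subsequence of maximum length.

Patience tails give the LIS length; then backtrack through the dp parents:
14 → extends → [14]
16 → extends → [14, 16]
8 → replaces 14 → [8, 16]
13 → replaces 16 → [8, 13]
3 → replaces 8 → [3, 13]
4 → replaces 13 → [3, 4]
7 → extends → [3, 4, 7]
17 → extends → [3, 4, 7, 17]
11 → replaces 17 → [3, 4, 7, 11]
9 → replaces 11 → [3, 4, 7, 9]
12 → extends → [3, 4, 7, 9, 12]
5 → replaces 7 → [3, 4, 5, 9, 12]
10 → replaces 12 → [3, 4, 5, 9, 10]
6 → replaces 9 → [3, 4, 5, 6, 10]
2 → replaces 3 → [2, 4, 5, 6, 10]
1 → replaces 2 → [1, 4, 5, 6, 10]
15 → extends → [1, 4, 5, 6, 10, 15]
Length 6; one witness is 3, 4, 7, 11, 12, 15.

3, 4, 7, 11, 12, 15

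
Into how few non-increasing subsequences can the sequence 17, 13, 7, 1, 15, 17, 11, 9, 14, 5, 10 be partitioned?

3

Place each on the leftmost legal pile:
17 → new pile 1 (tops now [17])
13 → pile 1 (tops now [13])
7 → pile 1 (tops now [7])
1 → pile 1 (tops now [1])
15 → new pile 2 (tops now [1, 15])
17 → new pile 3 (tops now [1, 15, 17])
11 → pile 2 (tops now [1, 11, 17])
9 → pile 2 (tops now [1, 9, 17])
14 → pile 3 (tops now [1, 9, 14])
5 → pile 2 (tops now [1, 5, 14])
10 → pile 3 (tops now [1, 5, 10])
Three piles.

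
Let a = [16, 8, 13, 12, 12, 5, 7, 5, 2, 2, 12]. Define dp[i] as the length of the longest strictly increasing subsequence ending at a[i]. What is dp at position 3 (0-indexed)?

dp[i] = 1 + max{dp[j] : j<i, a[j]<a[i]} (or 1 if no such j):
i:      0  1  2  3  4  5  6  7  8  9 10
a[i]:  16  8 13 12 12  5  7  5  2  2 12
dp:     1  1  2  2  2  1  2  1  1  1  3
At index 3 the value is 2.

2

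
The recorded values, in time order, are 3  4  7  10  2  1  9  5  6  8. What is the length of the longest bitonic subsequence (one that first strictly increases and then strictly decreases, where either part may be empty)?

inc[i] = longest strictly increasing subsequence ending at i; dec[i] = longest strictly decreasing subsequence starting at i:
i:      1  2  3  4  5  6  7  8  9 10
a[i]:   3  4  7 10  2  1  9  5  6  8
inc:    1  2  3  4  1  1  4  3  4  5
dec:    3  3  3  3  2  1  2  1  1  1
Best peak at i=4 (value 10): inc=4, dec=3, length 4+3−1 = 6.

6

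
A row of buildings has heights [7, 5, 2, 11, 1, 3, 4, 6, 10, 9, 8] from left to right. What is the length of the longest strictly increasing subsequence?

5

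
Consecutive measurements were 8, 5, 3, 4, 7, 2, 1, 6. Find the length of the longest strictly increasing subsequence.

3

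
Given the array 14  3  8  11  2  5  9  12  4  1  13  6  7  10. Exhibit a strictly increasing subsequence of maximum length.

Patience tails give the LIS length; then backtrack through the dp parents:
14 → extends → [14]
3 → replaces 14 → [3]
8 → extends → [3, 8]
11 → extends → [3, 8, 11]
2 → replaces 3 → [2, 8, 11]
5 → replaces 8 → [2, 5, 11]
9 → replaces 11 → [2, 5, 9]
12 → extends → [2, 5, 9, 12]
4 → replaces 5 → [2, 4, 9, 12]
1 → replaces 2 → [1, 4, 9, 12]
13 → extends → [1, 4, 9, 12, 13]
6 → replaces 9 → [1, 4, 6, 12, 13]
7 → replaces 12 → [1, 4, 6, 7, 13]
10 → replaces 13 → [1, 4, 6, 7, 10]
Length 5; one witness is 3, 8, 11, 12, 13.

3, 8, 11, 12, 13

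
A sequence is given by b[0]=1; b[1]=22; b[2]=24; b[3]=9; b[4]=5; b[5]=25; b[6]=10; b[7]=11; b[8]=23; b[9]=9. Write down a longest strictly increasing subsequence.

Patience tails give the LIS length; then backtrack through the dp parents:
1 → extends → [1]
22 → extends → [1, 22]
24 → extends → [1, 22, 24]
9 → replaces 22 → [1, 9, 24]
5 → replaces 9 → [1, 5, 24]
25 → extends → [1, 5, 24, 25]
10 → replaces 24 → [1, 5, 10, 25]
11 → replaces 25 → [1, 5, 10, 11]
23 → extends → [1, 5, 10, 11, 23]
9 → replaces 10 → [1, 5, 9, 11, 23]
Length 5; one witness is 1, 9, 10, 11, 23.

1, 9, 10, 11, 23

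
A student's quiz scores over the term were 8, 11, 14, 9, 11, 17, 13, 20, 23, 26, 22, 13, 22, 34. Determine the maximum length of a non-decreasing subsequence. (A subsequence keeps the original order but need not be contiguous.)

8

Let dp[i] be the length of the longest such subsequence ending at index i:
i:      1  2  3  4  5  6  7  8  9 10 11 12 13 14
a[i]:   8 11 14  9 11 17 13 20 23 26 22 13 22 34
dp:     1  2  3  2  3  4  4  5  6  7  6  5  7  8
Maximum dp value is 8.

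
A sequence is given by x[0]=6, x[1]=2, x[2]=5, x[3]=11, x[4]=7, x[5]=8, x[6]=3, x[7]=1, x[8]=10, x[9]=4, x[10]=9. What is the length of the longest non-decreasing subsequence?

5

Let dp[i] be the length of the longest such subsequence ending at index i:
i:      0  1  2  3  4  5  6  7  8  9 10
x[i]:   6  2  5 11  7  8  3  1 10  4  9
dp:     1  1  2  3  3  4  2  1  5  3  5
Maximum dp value is 5.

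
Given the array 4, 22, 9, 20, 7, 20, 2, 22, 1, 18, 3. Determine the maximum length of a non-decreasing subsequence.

5

Track the smallest tail for each achievable length (allowing ties):
4 → extends → [4]
22 → extends → [4, 22]
9 → replaces 22 → [4, 9]
20 → extends → [4, 9, 20]
7 → replaces 9 → [4, 7, 20]
20 → extends → [4, 7, 20, 20]
2 → replaces 4 → [2, 7, 20, 20]
22 → extends → [2, 7, 20, 20, 22]
1 → replaces 2 → [1, 7, 20, 20, 22]
18 → replaces 20 → [1, 7, 18, 20, 22]
3 → replaces 7 → [1, 3, 18, 20, 22]
Five tails, so the longest non-decreasing subsequence has length 5 (e.g. 4, 9, 20, 20, 22).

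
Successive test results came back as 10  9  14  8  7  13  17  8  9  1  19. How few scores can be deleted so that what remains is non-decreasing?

Fewest deletions = n − (longest non-decreasing subsequence).
Patience tails:
10 → extends → [10]
9 → replaces 10 → [9]
14 → extends → [9, 14]
8 → replaces 9 → [8, 14]
7 → replaces 8 → [7, 14]
13 → replaces 14 → [7, 13]
17 → extends → [7, 13, 17]
8 → replaces 13 → [7, 8, 17]
9 → replaces 17 → [7, 8, 9]
1 → replaces 7 → [1, 8, 9]
19 → extends → [1, 8, 9, 19]
Longest non-decreasing subsequence has length 4, so deletions = 11 − 4 = 7.

7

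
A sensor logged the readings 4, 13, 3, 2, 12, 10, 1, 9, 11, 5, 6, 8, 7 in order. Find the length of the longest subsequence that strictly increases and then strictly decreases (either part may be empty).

inc[i] = longest strictly increasing subsequence ending at i; dec[i] = longest strictly decreasing subsequence starting at i:
i:      1  2  3  4  5  6  7  8  9 10 11 12 13
a[i]:   4 13  3  2 12 10  1  9 11  5  6  8  7
inc:    1  2  1  1  2  2  1  2  3  2  3  4  4
dec:    4  6  3  2  5  4  1  3  3  1  1  2  1
Best peak at i=2 (value 13): inc=2, dec=6, length 2+6−1 = 7.

7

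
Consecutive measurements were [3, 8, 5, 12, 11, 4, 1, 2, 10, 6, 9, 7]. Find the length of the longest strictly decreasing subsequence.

5

Let dp[i] be the longest strictly decreasing subsequence ending at i:
i:      1  2  3  4  5  6  7  8  9 10 11 12
a[i]:   3  8  5 12 11  4  1  2 10  6  9  7
dp:     1  1  2  1  2  3  4  4  3  4  4  5
Maximum is 5.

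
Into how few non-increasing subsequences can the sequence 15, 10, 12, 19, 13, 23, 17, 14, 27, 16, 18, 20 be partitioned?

7

Place each on the leftmost legal pile:
15 → new pile 1 (tops now [15])
10 → pile 1 (tops now [10])
12 → new pile 2 (tops now [10, 12])
19 → new pile 3 (tops now [10, 12, 19])
13 → pile 3 (tops now [10, 12, 13])
23 → new pile 4 (tops now [10, 12, 13, 23])
17 → pile 4 (tops now [10, 12, 13, 17])
14 → pile 4 (tops now [10, 12, 13, 14])
27 → new pile 5 (tops now [10, 12, 13, 14, 27])
16 → pile 5 (tops now [10, 12, 13, 14, 16])
18 → new pile 6 (tops now [10, 12, 13, 14, 16, 18])
20 → new pile 7 (tops now [10, 12, 13, 14, 16, 18, 20])
Seven piles.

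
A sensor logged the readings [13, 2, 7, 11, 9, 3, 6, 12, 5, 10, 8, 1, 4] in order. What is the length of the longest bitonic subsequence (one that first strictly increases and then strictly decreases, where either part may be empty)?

7

inc[i] = longest strictly increasing subsequence ending at i; dec[i] = longest strictly decreasing subsequence starting at i:
i:      1  2  3  4  5  6  7  8  9 10 11 12 13
a[i]:  13  2  7 11  9  3  6 12  5 10  8  1  4
inc:    1  1  2  3  3  2  3  4  3  4  4  1  3
dec:    6  2  4  5  4  2  3  4  2  3  2  1  1
Best peak at i=4 (value 11): inc=3, dec=5, length 3+5−1 = 7.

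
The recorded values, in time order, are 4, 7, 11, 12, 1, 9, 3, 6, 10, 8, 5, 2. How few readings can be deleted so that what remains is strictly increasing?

8

Fewest deletions = n − (longest strictly increasing subsequence).
Patience tails:
4 → extends → [4]
7 → extends → [4, 7]
11 → extends → [4, 7, 11]
12 → extends → [4, 7, 11, 12]
1 → replaces 4 → [1, 7, 11, 12]
9 → replaces 11 → [1, 7, 9, 12]
3 → replaces 7 → [1, 3, 9, 12]
6 → replaces 9 → [1, 3, 6, 12]
10 → replaces 12 → [1, 3, 6, 10]
8 → replaces 10 → [1, 3, 6, 8]
5 → replaces 6 → [1, 3, 5, 8]
2 → replaces 3 → [1, 2, 5, 8]
Longest strictly increasing subsequence has length 4, so deletions = 12 − 4 = 8.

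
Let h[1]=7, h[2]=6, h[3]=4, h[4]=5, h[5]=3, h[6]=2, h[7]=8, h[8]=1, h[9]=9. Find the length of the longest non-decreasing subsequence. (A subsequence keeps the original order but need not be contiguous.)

4

Track the smallest tail for each achievable length (allowing ties):
7 → extends → [7]
6 → replaces 7 → [6]
4 → replaces 6 → [4]
5 → extends → [4, 5]
3 → replaces 4 → [3, 5]
2 → replaces 3 → [2, 5]
8 → extends → [2, 5, 8]
1 → replaces 2 → [1, 5, 8]
9 → extends → [1, 5, 8, 9]
Four tails, so the longest non-decreasing subsequence has length 4 (e.g. 4, 5, 8, 9).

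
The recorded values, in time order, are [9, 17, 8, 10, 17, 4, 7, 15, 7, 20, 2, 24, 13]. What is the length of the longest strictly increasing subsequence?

5

Track the smallest tail for each achievable length (strict):
9 → extends → [9]
17 → extends → [9, 17]
8 → replaces 9 → [8, 17]
10 → replaces 17 → [8, 10]
17 → extends → [8, 10, 17]
4 → replaces 8 → [4, 10, 17]
7 → replaces 10 → [4, 7, 17]
15 → replaces 17 → [4, 7, 15]
7 → already a tail → [4, 7, 15]
20 → extends → [4, 7, 15, 20]
2 → replaces 4 → [2, 7, 15, 20]
24 → extends → [2, 7, 15, 20, 24]
13 → replaces 15 → [2, 7, 13, 20, 24]
Five tails, so the longest strictly increasing subsequence has length 5 (e.g. 9, 10, 17, 20, 24).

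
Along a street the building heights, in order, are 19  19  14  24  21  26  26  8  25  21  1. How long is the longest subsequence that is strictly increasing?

3

Track the smallest tail for each achievable length (strict):
19 → extends → [19]
19 → already a tail → [19]
14 → replaces 19 → [14]
24 → extends → [14, 24]
21 → replaces 24 → [14, 21]
26 → extends → [14, 21, 26]
26 → already a tail → [14, 21, 26]
8 → replaces 14 → [8, 21, 26]
25 → replaces 26 → [8, 21, 25]
21 → already a tail → [8, 21, 25]
1 → replaces 8 → [1, 21, 25]
Three tails, so the longest strictly increasing subsequence has length 3 (e.g. 19, 24, 26).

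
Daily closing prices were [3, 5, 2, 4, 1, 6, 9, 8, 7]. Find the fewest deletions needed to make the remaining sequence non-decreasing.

Fewest deletions = n − (longest non-decreasing subsequence).
i:     1 2 3 4 5 6 7 8 9
a[i]:  3 5 2 4 1 6 9 8 7
dp:    1 2 1 2 1 3 4 4 4
max dp = 4, so deletions = 9 − 4 = 5.

5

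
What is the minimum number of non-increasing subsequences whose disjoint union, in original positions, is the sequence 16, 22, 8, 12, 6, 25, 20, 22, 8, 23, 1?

The minimum number of non-increasing subsequences covering a sequence equals the length of its longest strictly increasing subsequence.
LIS length is 5 (e.g. 8, 12, 20, 22, 23), so 5 piles are needed.

5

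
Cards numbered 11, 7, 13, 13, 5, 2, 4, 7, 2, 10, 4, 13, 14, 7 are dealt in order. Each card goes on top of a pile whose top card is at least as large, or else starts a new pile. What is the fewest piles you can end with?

Place each on the leftmost legal pile:
11 → new pile 1 (tops now [11])
7 → pile 1 (tops now [7])
13 → new pile 2 (tops now [7, 13])
13 → pile 2 (tops now [7, 13])
5 → pile 1 (tops now [5, 13])
2 → pile 1 (tops now [2, 13])
4 → pile 2 (tops now [2, 4])
7 → new pile 3 (tops now [2, 4, 7])
2 → pile 1 (tops now [2, 4, 7])
10 → new pile 4 (tops now [2, 4, 7, 10])
4 → pile 2 (tops now [2, 4, 7, 10])
13 → new pile 5 (tops now [2, 4, 7, 10, 13])
14 → new pile 6 (tops now [2, 4, 7, 10, 13, 14])
7 → pile 3 (tops now [2, 4, 7, 10, 13, 14])
Six piles.

6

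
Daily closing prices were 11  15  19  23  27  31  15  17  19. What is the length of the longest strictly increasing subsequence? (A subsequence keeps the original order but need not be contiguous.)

Track the smallest tail for each achievable length (strict):
11 → extends → [11]
15 → extends → [11, 15]
19 → extends → [11, 15, 19]
23 → extends → [11, 15, 19, 23]
27 → extends → [11, 15, 19, 23, 27]
31 → extends → [11, 15, 19, 23, 27, 31]
15 → already a tail → [11, 15, 19, 23, 27, 31]
17 → replaces 19 → [11, 15, 17, 23, 27, 31]
19 → replaces 23 → [11, 15, 17, 19, 27, 31]
Six tails, so the longest strictly increasing subsequence has length 6 (e.g. 11, 15, 19, 23, 27, 31).

6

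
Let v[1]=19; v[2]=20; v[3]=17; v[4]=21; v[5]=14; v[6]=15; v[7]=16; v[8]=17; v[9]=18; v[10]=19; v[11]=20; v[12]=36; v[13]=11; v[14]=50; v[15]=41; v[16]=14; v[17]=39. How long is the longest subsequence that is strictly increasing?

Let dp[i] be the length of the longest such subsequence ending at index i:
i:      1  2  3  4  5  6  7  8  9 10 11 12 13 14 15 16 17
v[i]:  19 20 17 21 14 15 16 17 18 19 20 36 11 50 41 14 39
dp:     1  2  1  3  1  2  3  4  5  6  7  8  1  9  9  2  9
Maximum dp value is 9.

9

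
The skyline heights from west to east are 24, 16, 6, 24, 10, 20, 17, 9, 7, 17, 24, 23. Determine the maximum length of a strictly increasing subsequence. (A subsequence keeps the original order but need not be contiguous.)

Track the smallest tail for each achievable length (strict):
24 → extends → [24]
16 → replaces 24 → [16]
6 → replaces 16 → [6]
24 → extends → [6, 24]
10 → replaces 24 → [6, 10]
20 → extends → [6, 10, 20]
17 → replaces 20 → [6, 10, 17]
9 → replaces 10 → [6, 9, 17]
7 → replaces 9 → [6, 7, 17]
17 → already a tail → [6, 7, 17]
24 → extends → [6, 7, 17, 24]
23 → replaces 24 → [6, 7, 17, 23]
Four tails, so the longest strictly increasing subsequence has length 4 (e.g. 6, 10, 20, 24).

4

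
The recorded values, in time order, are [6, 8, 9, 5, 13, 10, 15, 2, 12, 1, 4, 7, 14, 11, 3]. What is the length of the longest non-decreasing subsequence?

6

Track the smallest tail for each achievable length (allowing ties):
6 → extends → [6]
8 → extends → [6, 8]
9 → extends → [6, 8, 9]
5 → replaces 6 → [5, 8, 9]
13 → extends → [5, 8, 9, 13]
10 → replaces 13 → [5, 8, 9, 10]
15 → extends → [5, 8, 9, 10, 15]
2 → replaces 5 → [2, 8, 9, 10, 15]
12 → replaces 15 → [2, 8, 9, 10, 12]
1 → replaces 2 → [1, 8, 9, 10, 12]
4 → replaces 8 → [1, 4, 9, 10, 12]
7 → replaces 9 → [1, 4, 7, 10, 12]
14 → extends → [1, 4, 7, 10, 12, 14]
11 → replaces 12 → [1, 4, 7, 10, 11, 14]
3 → replaces 4 → [1, 3, 7, 10, 11, 14]
Six tails, so the longest non-decreasing subsequence has length 6 (e.g. 6, 8, 9, 10, 12, 14).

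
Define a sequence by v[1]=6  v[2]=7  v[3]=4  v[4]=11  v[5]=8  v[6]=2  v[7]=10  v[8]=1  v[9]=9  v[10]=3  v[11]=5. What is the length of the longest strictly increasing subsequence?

Let dp[i] be the length of the longest such subsequence ending at index i:
i:      1  2  3  4  5  6  7  8  9 10 11
v[i]:   6  7  4 11  8  2 10  1  9  3  5
dp:     1  2  1  3  3  1  4  1  4  2  3
Maximum dp value is 4.

4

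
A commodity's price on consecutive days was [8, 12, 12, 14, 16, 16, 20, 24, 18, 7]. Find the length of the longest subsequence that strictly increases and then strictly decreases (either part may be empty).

8

inc[i] = longest strictly increasing subsequence ending at i; dec[i] = longest strictly decreasing subsequence starting at i:
i:      1  2  3  4  5  6  7  8  9 10
a[i]:   8 12 12 14 16 16 20 24 18  7
inc:    1  2  2  3  4  4  5  6  5  1
dec:    2  2  2  2  2  2  3  3  2  1
Best peak at i=8 (value 24): inc=6, dec=3, length 6+3−1 = 8.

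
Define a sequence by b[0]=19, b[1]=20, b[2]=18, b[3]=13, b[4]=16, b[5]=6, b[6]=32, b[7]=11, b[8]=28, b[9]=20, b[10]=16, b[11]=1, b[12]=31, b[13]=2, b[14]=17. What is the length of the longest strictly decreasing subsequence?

Negate each value so 'decreasing' becomes 'increasing', then run patience tails on the negated sequence:
-19 → extends → [-19]
-20 → replaces -19 → [-20]
-18 → extends → [-20, -18]
-13 → extends → [-20, -18, -13]
-16 → replaces -13 → [-20, -18, -16]
-6 → extends → [-20, -18, -16, -6]
-32 → replaces -20 → [-32, -18, -16, -6]
-11 → replaces -6 → [-32, -18, -16, -11]
-28 → replaces -18 → [-32, -28, -16, -11]
-20 → replaces -16 → [-32, -28, -20, -11]
-16 → replaces -11 → [-32, -28, -20, -16]
-1 → extends → [-32, -28, -20, -16, -1]
-31 → replaces -28 → [-32, -31, -20, -16, -1]
-2 → replaces -1 → [-32, -31, -20, -16, -2]
-17 → replaces -16 → [-32, -31, -20, -17, -2]
Five tails, so the longest strictly decreasing subsequence of the original has length 5.

5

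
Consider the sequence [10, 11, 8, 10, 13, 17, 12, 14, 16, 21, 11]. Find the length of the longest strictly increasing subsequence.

Let dp[i] be the length of the longest such subsequence ending at index i:
i:      1  2  3  4  5  6  7  8  9 10 11
a[i]:  10 11  8 10 13 17 12 14 16 21 11
dp:     1  2  1  2  3  4  3  4  5  6  3
Maximum dp value is 6.

6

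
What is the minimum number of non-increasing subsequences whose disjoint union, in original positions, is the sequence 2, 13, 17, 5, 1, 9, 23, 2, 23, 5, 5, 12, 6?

Place each on the leftmost legal pile:
2 → new pile 1 (tops now [2])
13 → new pile 2 (tops now [2, 13])
17 → new pile 3 (tops now [2, 13, 17])
5 → pile 2 (tops now [2, 5, 17])
1 → pile 1 (tops now [1, 5, 17])
9 → pile 3 (tops now [1, 5, 9])
23 → new pile 4 (tops now [1, 5, 9, 23])
2 → pile 2 (tops now [1, 2, 9, 23])
23 → pile 4 (tops now [1, 2, 9, 23])
5 → pile 3 (tops now [1, 2, 5, 23])
5 → pile 3 (tops now [1, 2, 5, 23])
12 → pile 4 (tops now [1, 2, 5, 12])
6 → pile 4 (tops now [1, 2, 5, 6])
Four piles.

4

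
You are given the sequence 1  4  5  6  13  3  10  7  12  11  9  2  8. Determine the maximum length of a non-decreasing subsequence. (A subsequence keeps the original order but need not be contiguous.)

6

Track the smallest tail for each achievable length (allowing ties):
1 → extends → [1]
4 → extends → [1, 4]
5 → extends → [1, 4, 5]
6 → extends → [1, 4, 5, 6]
13 → extends → [1, 4, 5, 6, 13]
3 → replaces 4 → [1, 3, 5, 6, 13]
10 → replaces 13 → [1, 3, 5, 6, 10]
7 → replaces 10 → [1, 3, 5, 6, 7]
12 → extends → [1, 3, 5, 6, 7, 12]
11 → replaces 12 → [1, 3, 5, 6, 7, 11]
9 → replaces 11 → [1, 3, 5, 6, 7, 9]
2 → replaces 3 → [1, 2, 5, 6, 7, 9]
8 → replaces 9 → [1, 2, 5, 6, 7, 8]
Six tails, so the longest non-decreasing subsequence has length 6 (e.g. 1, 4, 5, 6, 10, 12).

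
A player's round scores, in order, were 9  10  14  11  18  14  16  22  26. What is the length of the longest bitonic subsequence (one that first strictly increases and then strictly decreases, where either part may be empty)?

7

inc[i] = longest strictly increasing subsequence ending at i; dec[i] = longest strictly decreasing subsequence starting at i:
i:      1  2  3  4  5  6  7  8  9
a[i]:   9 10 14 11 18 14 16 22 26
inc:    1  2  3  3  4  4  5  6  7
dec:    1  1  2  1  2  1  1  1  1
Best peak at i=9 (value 26): inc=7, dec=1, length 7+1−1 = 7.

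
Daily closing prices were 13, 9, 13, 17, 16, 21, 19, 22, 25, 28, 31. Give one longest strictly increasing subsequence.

Patience tails give the LIS length; then backtrack through the dp parents:
13 → extends → [13]
9 → replaces 13 → [9]
13 → extends → [9, 13]
17 → extends → [9, 13, 17]
16 → replaces 17 → [9, 13, 16]
21 → extends → [9, 13, 16, 21]
19 → replaces 21 → [9, 13, 16, 19]
22 → extends → [9, 13, 16, 19, 22]
25 → extends → [9, 13, 16, 19, 22, 25]
28 → extends → [9, 13, 16, 19, 22, 25, 28]
31 → extends → [9, 13, 16, 19, 22, 25, 28, 31]
Length 8; one witness is 9, 13, 17, 21, 22, 25, 28, 31.

9, 13, 17, 21, 22, 25, 28, 31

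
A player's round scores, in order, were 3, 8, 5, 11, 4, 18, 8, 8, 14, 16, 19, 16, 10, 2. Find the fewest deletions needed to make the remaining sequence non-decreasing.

Fewest deletions = n − (longest non-decreasing subsequence).
Patience tails:
3 → extends → [3]
8 → extends → [3, 8]
5 → replaces 8 → [3, 5]
11 → extends → [3, 5, 11]
4 → replaces 5 → [3, 4, 11]
18 → extends → [3, 4, 11, 18]
8 → replaces 11 → [3, 4, 8, 18]
8 → replaces 18 → [3, 4, 8, 8]
14 → extends → [3, 4, 8, 8, 14]
16 → extends → [3, 4, 8, 8, 14, 16]
19 → extends → [3, 4, 8, 8, 14, 16, 19]
16 → replaces 19 → [3, 4, 8, 8, 14, 16, 16]
10 → replaces 14 → [3, 4, 8, 8, 10, 16, 16]
2 → replaces 3 → [2, 4, 8, 8, 10, 16, 16]
Longest non-decreasing subsequence has length 7, so deletions = 14 − 7 = 7.

7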